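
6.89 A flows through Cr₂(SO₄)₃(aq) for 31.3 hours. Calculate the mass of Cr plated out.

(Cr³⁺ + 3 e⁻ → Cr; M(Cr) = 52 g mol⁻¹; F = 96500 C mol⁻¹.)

139 g

Q = I·t = 6.890 A × 112680 s = 776400 C.
n(e⁻) = Q/F = 776400 / 96500 = 8.045 mol.
Cr³⁺ + 3 e⁻ → Cr, so n(Cr) = n(e⁻)/3 = 2.682 mol.
m = n·M = 2.682 × 52 = 139 g.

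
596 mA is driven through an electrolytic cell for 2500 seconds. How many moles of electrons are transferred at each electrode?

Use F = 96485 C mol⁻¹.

0.0154 mol

Q = I·t = 0.5960 A × 2500.0 s = 1490 C.
n(e⁻) = Q/F = 1490 / 96485 = 0.0154 mol.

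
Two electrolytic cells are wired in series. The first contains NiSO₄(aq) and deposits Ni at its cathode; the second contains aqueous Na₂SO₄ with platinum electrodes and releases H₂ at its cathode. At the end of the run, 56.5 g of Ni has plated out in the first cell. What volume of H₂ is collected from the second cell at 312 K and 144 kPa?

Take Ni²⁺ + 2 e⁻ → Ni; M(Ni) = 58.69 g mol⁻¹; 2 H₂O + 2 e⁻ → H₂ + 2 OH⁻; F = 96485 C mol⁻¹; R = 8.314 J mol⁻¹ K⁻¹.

17.3 L

n(Ni) = 56.5 / 58.69 = 0.9627 mol, so n(e⁻) = 2 × 0.9627 = 1.925 mol.
The cells are in series, so the same 1.925 mol of electrons passes through the second cell.
2 H₂O + 2 e⁻ → H₂ + 2 OH⁻ — 2 mol e⁻ per mol H₂, so n(H₂) = 1.925/2 = 0.9627 mol.
V = nRT/P = (0.9627 × 8.314 × 312) / (144 × 10³) = 0.0173 m³ = 17.3 L.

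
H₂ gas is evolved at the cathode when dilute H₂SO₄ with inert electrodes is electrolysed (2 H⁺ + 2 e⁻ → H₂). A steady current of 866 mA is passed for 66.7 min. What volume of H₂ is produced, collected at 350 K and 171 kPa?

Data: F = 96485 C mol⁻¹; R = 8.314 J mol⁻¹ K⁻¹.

Q = I·t = 0.8660 A × 4002.0 s = 3466 C.
n(e⁻) = Q/F = 3466 / 96485 = 0.03592 mol.
2 electrons are transferred per H₂ molecule, so n(H₂) = 0.03592 / 2 = 0.01796 mol.
V = nRT/P = (0.01796 × 8.314 × 350) / (171 × 10³ Pa) = 3.06 × 10⁻⁴ m³ = 0.306 L.

0.306 L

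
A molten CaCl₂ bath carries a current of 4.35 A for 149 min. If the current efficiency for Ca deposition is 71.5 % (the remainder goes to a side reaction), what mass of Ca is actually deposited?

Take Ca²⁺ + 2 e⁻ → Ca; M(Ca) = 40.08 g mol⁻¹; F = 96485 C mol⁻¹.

Q = I·t = 4.350 × 8940.0 = 38890 C.
n(e⁻) = 38890/96485 = 0.4031 mol; theoretically n(Ca) = 0.4031/2 = 0.2015 mol, m_theo = 8.077 g.
At 71.5 % efficiency, m_actual = 0.715 × 8.077 = 5.78 g.

5.78 g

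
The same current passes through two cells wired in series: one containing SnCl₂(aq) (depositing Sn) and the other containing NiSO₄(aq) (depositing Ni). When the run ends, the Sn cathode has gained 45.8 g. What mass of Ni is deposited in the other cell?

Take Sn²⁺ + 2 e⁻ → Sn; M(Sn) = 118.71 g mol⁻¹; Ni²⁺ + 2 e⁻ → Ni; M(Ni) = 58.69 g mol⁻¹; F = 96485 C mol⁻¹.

n(Sn) = 45.8 / 118.71 = 0.3858 mol.
Since Sn²⁺ + 2 e⁻ → Sn, n(e⁻) passed = 2 × 0.3858 = 0.7716 mol.
Cells in series carry the same charge, so the same 0.7716 mol of electrons passes through cell 2.
Ni²⁺ + 2 e⁻ → Ni, so n(Ni) = 0.7716 / 2 = 0.3858 mol.
m(Ni) = 0.3858 × 58.69 = 22.6 g.

22.6 g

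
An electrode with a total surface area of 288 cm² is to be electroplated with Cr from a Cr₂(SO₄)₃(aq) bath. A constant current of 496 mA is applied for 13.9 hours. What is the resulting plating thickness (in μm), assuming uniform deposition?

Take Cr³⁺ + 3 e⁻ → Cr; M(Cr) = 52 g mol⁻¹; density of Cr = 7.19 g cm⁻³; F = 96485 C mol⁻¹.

21.5 μm

Q = I·t = 0.4960 × 50040 = 24820 C; n(e⁻) = 0.2572 mol.
n(Cr) = n(e⁻)/3 = 0.08575 mol, so m = 0.08575 × 52 = 4.459 g.
Volume = m/ρ = 4.459 / 7.19 = 0.6201 cm³.
Thickness = V/A = 0.6201 / 288 = 0.00215 cm = 21.5 μm.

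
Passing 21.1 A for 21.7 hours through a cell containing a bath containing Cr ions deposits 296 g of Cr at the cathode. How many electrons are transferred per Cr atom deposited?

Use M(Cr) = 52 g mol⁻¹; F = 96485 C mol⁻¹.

3

Q = I·t = 21.10 A × 78120 s = 1648000 C, so n(e⁻) = 1648000/96485 = 17.08 mol.
n(Cr) deposited = 296 / 52 = 5.692 mol.
Electrons per atom = n(e⁻)/n(Cr) = 17.08 / 5.692 = 3.00 ≈ 3, so the ion is Cr³⁺.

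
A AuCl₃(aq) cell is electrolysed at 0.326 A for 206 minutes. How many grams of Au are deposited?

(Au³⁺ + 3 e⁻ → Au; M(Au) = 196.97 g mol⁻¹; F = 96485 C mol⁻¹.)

Q = I·t = 0.3260 A × 12360 s = 4029 C.
n(e⁻) = Q/F = 4029 / 96485 = 0.04176 mol.
Au³⁺ + 3 e⁻ → Au, so n(Au) = n(e⁻)/3 = 0.01392 mol.
m = n·M = 0.01392 × 196.97 = 2.74 g.

2.74 g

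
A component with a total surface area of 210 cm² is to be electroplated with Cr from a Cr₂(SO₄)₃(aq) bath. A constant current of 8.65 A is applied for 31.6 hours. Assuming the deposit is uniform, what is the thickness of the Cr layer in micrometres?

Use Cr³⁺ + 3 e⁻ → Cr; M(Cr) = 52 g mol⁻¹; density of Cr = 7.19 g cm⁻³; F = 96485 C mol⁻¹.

1170 μm

Q = I·t = 8.650 × 113760 = 984000 C; n(e⁻) = 10.20 mol.
n(Cr) = n(e⁻)/3 = 3.400 mol, so m = 3.400 × 52 = 176.8 g.
Volume = m/ρ = 176.8 / 7.19 = 24.59 cm³.
Thickness = V/A = 24.59 / 210 = 0.117 cm = 1170 μm.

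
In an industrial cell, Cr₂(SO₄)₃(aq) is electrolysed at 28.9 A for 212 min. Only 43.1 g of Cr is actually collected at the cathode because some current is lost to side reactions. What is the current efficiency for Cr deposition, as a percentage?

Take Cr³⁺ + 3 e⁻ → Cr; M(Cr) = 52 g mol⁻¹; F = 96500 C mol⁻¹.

Q = I·t = 28.90 × 12720 = 367600 C; n(e⁻) = 367600/96500 = 3.809 mol.
Theoretical n(Cr) = n(e⁻)/3 = 1.270 mol, i.e. m_theo = 1.270 × 52 = 66.03 g.
Efficiency = m_actual / m_theo = 43.1 / 66.03 = 65.3 %.

65.3 %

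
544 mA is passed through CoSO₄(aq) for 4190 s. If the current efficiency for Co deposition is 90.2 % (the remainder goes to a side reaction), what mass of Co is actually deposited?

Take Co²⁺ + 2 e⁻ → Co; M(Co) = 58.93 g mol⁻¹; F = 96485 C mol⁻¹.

0.628 g

Q = I·t = 0.5440 × 4190.0 = 2279 C.
n(e⁻) = 2279/96485 = 0.02362 mol; theoretically n(Co) = 0.02362/2 = 0.01181 mol, m_theo = 0.6961 g.
At 90.2 % efficiency, m_actual = 0.902 × 0.6961 = 0.628 g.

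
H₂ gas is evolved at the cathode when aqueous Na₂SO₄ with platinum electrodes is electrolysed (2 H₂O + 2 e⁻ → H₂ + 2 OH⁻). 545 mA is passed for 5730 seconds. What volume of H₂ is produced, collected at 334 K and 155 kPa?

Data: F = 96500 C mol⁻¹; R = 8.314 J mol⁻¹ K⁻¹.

0.290 L

Q = I·t = 0.5450 A × 5730.0 s = 3123 C.
n(e⁻) = Q/F = 3123 / 96500 = 0.03236 mol.
2 electrons are transferred per H₂ molecule, so n(H₂) = 0.03236 / 2 = 0.01618 mol.
V = nRT/P = (0.01618 × 8.314 × 334) / (155 × 10³ Pa) = 2.90 × 10⁻⁴ m³ = 0.290 L.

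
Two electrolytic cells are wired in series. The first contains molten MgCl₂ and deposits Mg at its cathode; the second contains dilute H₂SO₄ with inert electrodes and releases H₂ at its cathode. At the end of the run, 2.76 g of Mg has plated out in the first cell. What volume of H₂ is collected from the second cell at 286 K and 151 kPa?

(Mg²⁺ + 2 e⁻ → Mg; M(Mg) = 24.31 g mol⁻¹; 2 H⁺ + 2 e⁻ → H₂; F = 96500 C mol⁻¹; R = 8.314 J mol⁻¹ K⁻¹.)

n(Mg) = 2.76 / 24.31 = 0.1135 mol, so n(e⁻) = 2 × 0.1135 = 0.2271 mol.
The cells are in series, so the same 0.2271 mol of electrons passes through the second cell.
2 H⁺ + 2 e⁻ → H₂ — 2 mol e⁻ per mol H₂, so n(H₂) = 0.2271/2 = 0.1135 mol.
V = nRT/P = (0.1135 × 8.314 × 286) / (151 × 10³) = 0.00179 m³ = 1.79 L.

1.79 L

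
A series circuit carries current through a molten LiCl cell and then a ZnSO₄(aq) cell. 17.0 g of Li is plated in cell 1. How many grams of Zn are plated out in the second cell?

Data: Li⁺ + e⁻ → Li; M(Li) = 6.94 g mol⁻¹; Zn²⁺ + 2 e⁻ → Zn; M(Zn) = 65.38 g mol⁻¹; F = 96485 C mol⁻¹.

80.1 g

n(Li) = 17.0 / 6.94 = 2.450 mol.
Since Li⁺ + e⁻ → Li, n(e⁻) passed = 1 × 2.450 = 2.450 mol.
Cells in series carry the same charge, so the same 2.450 mol of electrons passes through cell 2.
Zn²⁺ + 2 e⁻ → Zn, so n(Zn) = 2.450 / 2 = 1.225 mol.
m(Zn) = 1.225 × 65.38 = 80.1 g.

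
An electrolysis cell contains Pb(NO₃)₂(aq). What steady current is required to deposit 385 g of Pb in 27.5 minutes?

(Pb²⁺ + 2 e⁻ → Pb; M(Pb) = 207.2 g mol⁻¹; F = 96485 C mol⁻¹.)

217 A

n(Pb) = 385 / 207.2 = 1.858 mol.
n(e⁻) = 2 × 1.858 = 3.716 mol.
Q = n(e⁻)·F = 3.716 × 96485 = 358600 C.
I = Q/t = 358600 / 1650.0 s = 217 A.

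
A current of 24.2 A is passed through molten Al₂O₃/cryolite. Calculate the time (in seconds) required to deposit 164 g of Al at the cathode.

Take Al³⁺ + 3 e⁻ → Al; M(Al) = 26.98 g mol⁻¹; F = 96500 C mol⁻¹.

n(Al) = m/M = 164 / 26.98 = 6.079 mol.
Each Al atom requires 3 electrons, so n(e⁻) = 3 × 6.079 = 18.24 mol.
Q = n(e⁻)·F = 18.24 × 96500 = 1760000 C.
t = Q/I = 1760000 / 24.20 A = 72720 s.

72700 s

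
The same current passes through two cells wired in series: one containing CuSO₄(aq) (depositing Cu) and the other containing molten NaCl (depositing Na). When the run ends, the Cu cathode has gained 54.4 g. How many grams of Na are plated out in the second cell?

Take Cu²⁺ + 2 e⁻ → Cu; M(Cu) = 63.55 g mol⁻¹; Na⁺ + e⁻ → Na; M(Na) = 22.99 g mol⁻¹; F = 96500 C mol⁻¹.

n(Cu) = 54.4 / 63.55 = 0.8560 mol.
Since Cu²⁺ + 2 e⁻ → Cu, n(e⁻) passed = 2 × 0.8560 = 1.712 mol.
Cells in series carry the same charge, so the same 1.712 mol of electrons passes through cell 2.
Na⁺ + e⁻ → Na, so n(Na) = 1.712 / 1 = 1.712 mol.
m(Na) = 1.712 × 22.99 = 39.4 g.

39.4 g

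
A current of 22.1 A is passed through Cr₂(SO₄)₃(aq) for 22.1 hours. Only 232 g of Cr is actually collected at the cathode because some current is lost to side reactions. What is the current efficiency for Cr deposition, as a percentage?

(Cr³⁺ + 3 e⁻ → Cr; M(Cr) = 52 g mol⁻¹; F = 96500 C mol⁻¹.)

Q = I·t = 22.10 × 79560 = 1758000 C; n(e⁻) = 1758000/96500 = 18.22 mol.
Theoretical n(Cr) = n(e⁻)/3 = 6.073 mol, i.e. m_theo = 6.073 × 52 = 315.8 g.
Efficiency = m_actual / m_theo = 232 / 315.8 = 73.5 %.

73.5 %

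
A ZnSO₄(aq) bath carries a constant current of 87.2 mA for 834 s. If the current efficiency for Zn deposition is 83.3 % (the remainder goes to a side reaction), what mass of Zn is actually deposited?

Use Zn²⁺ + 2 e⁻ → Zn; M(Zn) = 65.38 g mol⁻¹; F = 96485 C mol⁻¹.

0.0205 g

Q = I·t = 0.08720 × 834.00 = 72.72 C.
n(e⁻) = 72.72/96485 = 0.0007537 mol; theoretically n(Zn) = 0.0007537/2 = 0.0003769 mol, m_theo = 0.02464 g.
At 83.3 % efficiency, m_actual = 0.833 × 0.02464 = 0.0205 g.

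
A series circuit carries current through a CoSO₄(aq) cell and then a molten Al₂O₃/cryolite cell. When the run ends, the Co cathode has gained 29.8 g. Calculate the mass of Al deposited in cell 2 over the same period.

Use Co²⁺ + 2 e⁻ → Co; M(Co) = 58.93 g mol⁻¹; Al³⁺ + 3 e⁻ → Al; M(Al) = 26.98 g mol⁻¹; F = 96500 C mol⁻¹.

9.10 g

n(Co) = 29.8 / 58.93 = 0.5057 mol.
Since Co²⁺ + 2 e⁻ → Co, n(e⁻) passed = 2 × 0.5057 = 1.011 mol.
Cells in series carry the same charge, so the same 1.011 mol of electrons passes through cell 2.
Al³⁺ + 3 e⁻ → Al, so n(Al) = 1.011 / 3 = 0.3371 mol.
m(Al) = 0.3371 × 26.98 = 9.10 g.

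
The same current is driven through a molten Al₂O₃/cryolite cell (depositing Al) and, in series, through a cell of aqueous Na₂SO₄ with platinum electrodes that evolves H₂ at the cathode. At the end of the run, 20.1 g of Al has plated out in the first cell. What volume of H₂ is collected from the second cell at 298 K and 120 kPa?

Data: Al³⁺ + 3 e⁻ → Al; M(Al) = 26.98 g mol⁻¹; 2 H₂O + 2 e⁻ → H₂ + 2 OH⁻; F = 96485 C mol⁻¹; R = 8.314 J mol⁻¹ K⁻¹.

n(Al) = 20.1 / 26.98 = 0.7450 mol, so n(e⁻) = 3 × 0.7450 = 2.235 mol.
The cells are in series, so the same 2.235 mol of electrons passes through the second cell.
2 H₂O + 2 e⁻ → H₂ + 2 OH⁻ — 2 mol e⁻ per mol H₂, so n(H₂) = 2.235/2 = 1.117 mol.
V = nRT/P = (1.117 × 8.314 × 298) / (120 × 10³) = 0.0231 m³ = 23.1 L.

23.1 L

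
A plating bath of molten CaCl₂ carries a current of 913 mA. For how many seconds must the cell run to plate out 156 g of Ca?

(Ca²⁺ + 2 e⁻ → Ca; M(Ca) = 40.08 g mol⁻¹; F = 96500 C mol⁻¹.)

8.23 × 10⁵ s

n(Ca) = m/M = 156 / 40.08 = 3.892 mol.
Each Ca atom requires 2 electrons, so n(e⁻) = 2 × 3.892 = 7.784 mol.
Q = n(e⁻)·F = 7.784 × 96500 = 751200 C.
t = Q/I = 751200 / 0.9130 A = 822800 s.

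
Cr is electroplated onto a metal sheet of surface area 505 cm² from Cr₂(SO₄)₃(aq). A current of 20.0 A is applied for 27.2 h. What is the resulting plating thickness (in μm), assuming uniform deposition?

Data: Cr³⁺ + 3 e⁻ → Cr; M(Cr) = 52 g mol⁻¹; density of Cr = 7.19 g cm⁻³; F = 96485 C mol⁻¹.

969 μm

Q = I·t = 20.00 × 97920 = 1958000 C; n(e⁻) = 20.30 mol.
n(Cr) = n(e⁻)/3 = 6.766 mol, so m = 6.766 × 52 = 351.8 g.
Volume = m/ρ = 351.8 / 7.19 = 48.93 cm³.
Thickness = V/A = 48.93 / 505 = 0.0969 cm = 969 μm.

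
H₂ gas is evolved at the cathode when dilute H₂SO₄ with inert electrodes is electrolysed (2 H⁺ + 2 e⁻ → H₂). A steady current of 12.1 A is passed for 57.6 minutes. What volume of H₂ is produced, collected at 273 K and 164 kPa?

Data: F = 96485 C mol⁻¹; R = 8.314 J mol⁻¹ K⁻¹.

3.00 L

Q = I·t = 12.10 A × 3456.0 s = 41820 C.
n(e⁻) = Q/F = 41820 / 96485 = 0.4334 mol.
2 electrons are transferred per H₂ molecule, so n(H₂) = 0.4334 / 2 = 0.2167 mol.
V = nRT/P = (0.2167 × 8.314 × 273) / (164 × 10³ Pa) = 0.00300 m³ = 3.00 L.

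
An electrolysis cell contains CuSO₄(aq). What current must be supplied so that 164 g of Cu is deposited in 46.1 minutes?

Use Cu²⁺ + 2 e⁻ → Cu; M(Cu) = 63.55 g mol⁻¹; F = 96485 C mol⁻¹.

180 A

n(Cu) = 164 / 63.55 = 2.581 mol.
n(e⁻) = 2 × 2.581 = 5.161 mol.
Q = n(e⁻)·F = 5.161 × 96485 = 498000 C.
I = Q/t = 498000 / 2766.0 s = 180 A.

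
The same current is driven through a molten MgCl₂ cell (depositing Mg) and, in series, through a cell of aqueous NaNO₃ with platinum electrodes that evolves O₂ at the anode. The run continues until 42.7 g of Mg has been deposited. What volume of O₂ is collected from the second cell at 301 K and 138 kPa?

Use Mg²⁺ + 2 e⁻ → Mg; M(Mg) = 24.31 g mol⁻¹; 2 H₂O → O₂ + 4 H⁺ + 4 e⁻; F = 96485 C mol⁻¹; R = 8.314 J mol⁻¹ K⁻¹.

15.9 L

n(Mg) = 42.7 / 24.31 = 1.756 mol, so n(e⁻) = 2 × 1.756 = 3.513 mol.
The cells are in series, so the same 3.513 mol of electrons passes through the second cell.
2 H₂O → O₂ + 4 H⁺ + 4 e⁻ — 4 mol e⁻ per mol O₂, so n(O₂) = 3.513/4 = 0.8782 mol.
V = nRT/P = (0.8782 × 8.314 × 301) / (138 × 10³) = 0.0159 m³ = 15.9 L.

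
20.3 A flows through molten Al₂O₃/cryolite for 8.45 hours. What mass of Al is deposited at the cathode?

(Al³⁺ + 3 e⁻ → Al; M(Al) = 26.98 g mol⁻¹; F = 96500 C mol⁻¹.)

Q = I·t = 20.30 A × 30420 s = 617500 C.
n(e⁻) = Q/F = 617500 / 96500 = 6.399 mol.
Al³⁺ + 3 e⁻ → Al, so n(Al) = n(e⁻)/3 = 2.133 mol.
m = n·M = 2.133 × 26.98 = 57.6 g.

57.6 g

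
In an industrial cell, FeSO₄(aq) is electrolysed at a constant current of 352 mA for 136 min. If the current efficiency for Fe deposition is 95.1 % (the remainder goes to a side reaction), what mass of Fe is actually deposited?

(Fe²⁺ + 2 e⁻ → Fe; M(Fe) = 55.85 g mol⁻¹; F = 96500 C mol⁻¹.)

0.790 g

Q = I·t = 0.3520 × 8160.0 = 2872 C.
n(e⁻) = 2872/96500 = 0.02976 mol; theoretically n(Fe) = 0.02976/2 = 0.01488 mol, m_theo = 0.8312 g.
At 95.1 % efficiency, m_actual = 0.951 × 0.8312 = 0.790 g.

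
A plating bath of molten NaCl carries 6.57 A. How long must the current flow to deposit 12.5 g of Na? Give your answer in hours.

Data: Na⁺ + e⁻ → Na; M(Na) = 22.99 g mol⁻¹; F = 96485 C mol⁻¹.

2.22 h

n(Na) = m/M = 12.5 / 22.99 = 0.5437 mol.
Each Na atom requires 1 electron, so n(e⁻) = 1 × 0.5437 = 0.5437 mol.
Q = n(e⁻)·F = 0.5437 × 96485 = 52460 C.
t = Q/I = 52460 / 6.570 A = 7985 s = 2.22 h.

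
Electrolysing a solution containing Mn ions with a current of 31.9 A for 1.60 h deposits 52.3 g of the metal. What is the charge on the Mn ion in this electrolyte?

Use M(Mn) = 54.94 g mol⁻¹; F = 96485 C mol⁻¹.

+2

Q = I·t = 31.90 A × 5760.0 s = 183700 C, so n(e⁻) = 183700/96485 = 1.904 mol.
n(Mn) deposited = 52.3 / 54.94 = 0.9519 mol.
Electrons per atom = n(e⁻)/n(Mn) = 1.904 / 0.9519 = 2.00 ≈ 2, so the ion is Mn²⁺.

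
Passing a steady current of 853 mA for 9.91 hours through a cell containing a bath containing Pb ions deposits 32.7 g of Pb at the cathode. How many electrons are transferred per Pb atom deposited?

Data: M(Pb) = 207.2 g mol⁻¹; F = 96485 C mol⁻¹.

2

Q = I·t = 0.8530 A × 35676 s = 30430 C, so n(e⁻) = 30430/96485 = 0.3154 mol.
n(Pb) deposited = 32.7 / 207.2 = 0.1578 mol.
Electrons per atom = n(e⁻)/n(Pb) = 0.3154 / 0.1578 = 2.00 ≈ 2, so the ion is Pb²⁺.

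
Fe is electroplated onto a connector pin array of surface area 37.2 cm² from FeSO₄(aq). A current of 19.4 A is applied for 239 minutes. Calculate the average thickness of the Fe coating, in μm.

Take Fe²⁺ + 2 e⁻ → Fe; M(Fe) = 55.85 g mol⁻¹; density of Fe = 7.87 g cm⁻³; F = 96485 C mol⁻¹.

Q = I·t = 19.40 × 14340 = 278200 C; n(e⁻) = 2.883 mol.
n(Fe) = n(e⁻)/2 = 1.442 mol, so m = 1.442 × 55.85 = 80.52 g.
Volume = m/ρ = 80.52 / 7.87 = 10.23 cm³.
Thickness = V/A = 10.23 / 37.2 = 0.275 cm = 2750 μm.

2750 μm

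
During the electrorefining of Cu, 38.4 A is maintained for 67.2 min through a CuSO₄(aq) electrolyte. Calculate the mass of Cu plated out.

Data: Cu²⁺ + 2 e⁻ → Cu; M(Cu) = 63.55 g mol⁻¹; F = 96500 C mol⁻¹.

51.0 g

Q = I·t = 38.40 A × 4032.0 s = 154800 C.
n(e⁻) = Q/F = 154800 / 96500 = 1.604 mol.
Cu²⁺ + 2 e⁻ → Cu, so n(Cu) = n(e⁻)/2 = 0.8022 mol.
m = n·M = 0.8022 × 63.55 = 51.0 g.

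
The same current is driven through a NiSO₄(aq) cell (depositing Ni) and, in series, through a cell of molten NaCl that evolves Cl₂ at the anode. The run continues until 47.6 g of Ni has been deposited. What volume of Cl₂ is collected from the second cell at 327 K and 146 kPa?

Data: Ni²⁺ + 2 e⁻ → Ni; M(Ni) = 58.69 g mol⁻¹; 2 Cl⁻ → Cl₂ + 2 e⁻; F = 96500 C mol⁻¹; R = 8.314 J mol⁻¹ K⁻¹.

n(Ni) = 47.6 / 58.69 = 0.8110 mol, so n(e⁻) = 2 × 0.8110 = 1.622 mol.
The cells are in series, so the same 1.622 mol of electrons passes through the second cell.
2 Cl⁻ → Cl₂ + 2 e⁻ — 2 mol e⁻ per mol Cl₂, so n(Cl₂) = 1.622/2 = 0.8110 mol.
V = nRT/P = (0.8110 × 8.314 × 327) / (146 × 10³) = 0.0151 m³ = 15.1 L.

15.1 L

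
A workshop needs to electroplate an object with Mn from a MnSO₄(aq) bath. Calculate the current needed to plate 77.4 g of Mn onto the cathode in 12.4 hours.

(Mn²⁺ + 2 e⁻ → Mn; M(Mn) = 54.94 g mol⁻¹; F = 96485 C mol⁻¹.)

6.09 A

n(Mn) = 77.4 / 54.94 = 1.409 mol.
n(e⁻) = 2 × 1.409 = 2.818 mol.
Q = n(e⁻)·F = 2.818 × 96485 = 271900 C.
I = Q/t = 271900 / 44640 s = 6.09 A.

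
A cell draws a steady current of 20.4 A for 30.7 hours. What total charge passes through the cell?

2.25 × 10⁶ C

Q = I·t = 20.40 A × 110520 s = 2.25 × 10⁶ C.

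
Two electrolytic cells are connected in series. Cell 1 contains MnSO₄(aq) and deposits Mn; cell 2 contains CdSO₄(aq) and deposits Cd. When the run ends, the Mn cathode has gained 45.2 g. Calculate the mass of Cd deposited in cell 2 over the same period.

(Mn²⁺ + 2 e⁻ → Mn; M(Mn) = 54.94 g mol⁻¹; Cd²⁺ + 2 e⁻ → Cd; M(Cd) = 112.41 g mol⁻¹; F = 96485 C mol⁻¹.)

92.5 g

n(Mn) = 45.2 / 54.94 = 0.8227 mol.
Since Mn²⁺ + 2 e⁻ → Mn, n(e⁻) passed = 2 × 0.8227 = 1.645 mol.
Cells in series carry the same charge, so the same 1.645 mol of electrons passes through cell 2.
Cd²⁺ + 2 e⁻ → Cd, so n(Cd) = 1.645 / 2 = 0.8227 mol.
m(Cd) = 0.8227 × 112.41 = 92.5 g.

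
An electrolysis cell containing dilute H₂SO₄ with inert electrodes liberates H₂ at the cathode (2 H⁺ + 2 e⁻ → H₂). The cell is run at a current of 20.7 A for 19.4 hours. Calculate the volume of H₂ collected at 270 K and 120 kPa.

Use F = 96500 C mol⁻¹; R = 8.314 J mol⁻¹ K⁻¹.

Q = I·t = 20.70 A × 69840 s = 1446000 C.
n(e⁻) = Q/F = 1446000 / 96500 = 14.98 mol.
2 electrons are transferred per H₂ molecule, so n(H₂) = 14.98 / 2 = 7.491 mol.
V = nRT/P = (7.491 × 8.314 × 270) / (120 × 10³ Pa) = 0.140 m³ = 140 L.

140 L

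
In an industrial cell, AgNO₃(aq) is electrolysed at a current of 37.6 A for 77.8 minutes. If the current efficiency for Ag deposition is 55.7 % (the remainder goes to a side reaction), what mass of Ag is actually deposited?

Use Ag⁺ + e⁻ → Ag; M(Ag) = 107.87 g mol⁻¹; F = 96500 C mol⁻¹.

Q = I·t = 37.60 × 4668.0 = 175500 C.
n(e⁻) = 175500/96500 = 1.819 mol; theoretically n(Ag) = 1.819/1 = 1.819 mol, m_theo = 196.2 g.
At 55.7 % efficiency, m_actual = 0.557 × 196.2 = 109 g.

109 g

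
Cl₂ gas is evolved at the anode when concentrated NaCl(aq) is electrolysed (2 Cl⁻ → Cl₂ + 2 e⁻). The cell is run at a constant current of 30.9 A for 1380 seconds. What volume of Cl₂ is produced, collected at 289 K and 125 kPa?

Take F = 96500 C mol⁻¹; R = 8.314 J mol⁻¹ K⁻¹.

4.25 L

Q = I·t = 30.90 A × 1380.0 s = 42640 C.
n(e⁻) = Q/F = 42640 / 96500 = 0.4419 mol.
2 electrons are transferred per Cl₂ molecule, so n(Cl₂) = 0.4419 / 2 = 0.2209 mol.
V = nRT/P = (0.2209 × 8.314 × 289) / (125 × 10³ Pa) = 0.00425 m³ = 4.25 L.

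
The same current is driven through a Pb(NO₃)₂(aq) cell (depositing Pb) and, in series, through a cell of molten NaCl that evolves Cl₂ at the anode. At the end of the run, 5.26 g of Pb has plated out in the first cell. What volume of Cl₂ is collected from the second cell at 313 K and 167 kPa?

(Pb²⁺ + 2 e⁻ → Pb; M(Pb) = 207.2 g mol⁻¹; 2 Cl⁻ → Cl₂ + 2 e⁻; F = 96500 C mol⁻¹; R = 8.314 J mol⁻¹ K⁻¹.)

0.396 L

n(Pb) = 5.26 / 207.2 = 0.02539 mol, so n(e⁻) = 2 × 0.02539 = 0.05077 mol.
The cells are in series, so the same 0.05077 mol of electrons passes through the second cell.
2 Cl⁻ → Cl₂ + 2 e⁻ — 2 mol e⁻ per mol Cl₂, so n(Cl₂) = 0.05077/2 = 0.02539 mol.
V = nRT/P = (0.02539 × 8.314 × 313) / (167 × 10³) = 3.96 × 10⁻⁴ m³ = 0.396 L.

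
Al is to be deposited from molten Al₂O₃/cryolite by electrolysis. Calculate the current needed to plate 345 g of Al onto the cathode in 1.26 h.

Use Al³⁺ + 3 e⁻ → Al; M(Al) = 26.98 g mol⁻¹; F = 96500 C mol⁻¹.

n(Al) = 345 / 26.98 = 12.79 mol.
n(e⁻) = 3 × 12.79 = 38.36 mol.
Q = n(e⁻)·F = 38.36 × 96500 = 3702000 C.
I = Q/t = 3702000 / 4536.0 s = 816 A.

816 A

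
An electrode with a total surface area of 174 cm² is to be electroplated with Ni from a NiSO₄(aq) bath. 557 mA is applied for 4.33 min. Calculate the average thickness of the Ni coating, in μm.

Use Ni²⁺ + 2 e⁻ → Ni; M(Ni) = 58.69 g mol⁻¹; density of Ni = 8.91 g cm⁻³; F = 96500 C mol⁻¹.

0.284 μm

Q = I·t = 0.5570 × 259.80 = 144.7 C; n(e⁻) = 0.001500 mol.
n(Ni) = n(e⁻)/2 = 0.0007498 mol, so m = 0.0007498 × 58.69 = 0.04400 g.
Volume = m/ρ = 0.04400 / 8.91 = 0.004939 cm³.
Thickness = V/A = 0.004939 / 174 = 2.84 × 10⁻⁵ cm = 0.284 μm.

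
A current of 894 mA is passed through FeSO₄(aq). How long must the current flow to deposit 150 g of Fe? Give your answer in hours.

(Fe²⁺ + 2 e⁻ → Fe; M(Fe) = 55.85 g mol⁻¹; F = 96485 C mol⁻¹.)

n(Fe) = m/M = 150 / 55.85 = 2.686 mol.
Each Fe atom requires 2 electrons, so n(e⁻) = 2 × 2.686 = 5.372 mol.
Q = n(e⁻)·F = 5.372 × 96485 = 518300 C.
t = Q/I = 518300 / 0.8940 A = 579700 s = 161 h.

161 h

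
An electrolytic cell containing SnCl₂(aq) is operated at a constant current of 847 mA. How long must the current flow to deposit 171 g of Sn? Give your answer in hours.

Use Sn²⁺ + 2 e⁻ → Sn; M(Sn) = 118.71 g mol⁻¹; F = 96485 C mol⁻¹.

91.2 h

n(Sn) = m/M = 171 / 118.71 = 1.440 mol.
Each Sn atom requires 2 electrons, so n(e⁻) = 2 × 1.440 = 2.881 mol.
Q = n(e⁻)·F = 2.881 × 96485 = 278000 C.
t = Q/I = 278000 / 0.8470 A = 328200 s = 91.2 h.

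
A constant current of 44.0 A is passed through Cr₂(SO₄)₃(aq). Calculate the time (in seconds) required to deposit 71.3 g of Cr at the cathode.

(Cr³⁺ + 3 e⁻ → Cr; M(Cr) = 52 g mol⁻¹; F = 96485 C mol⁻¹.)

n(Cr) = m/M = 71.3 / 52 = 1.371 mol.
Each Cr atom requires 3 electrons, so n(e⁻) = 3 × 1.371 = 4.113 mol.
Q = n(e⁻)·F = 4.113 × 96485 = 396900 C.
t = Q/I = 396900 / 44.00 A = 9020 s.

9020 s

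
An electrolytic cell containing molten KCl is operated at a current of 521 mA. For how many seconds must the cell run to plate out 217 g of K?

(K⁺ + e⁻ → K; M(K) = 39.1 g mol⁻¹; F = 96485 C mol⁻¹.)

1.03 × 10⁶ s

n(K) = m/M = 217 / 39.1 = 5.550 mol.
Each K atom requires 1 electron, so n(e⁻) = 1 × 5.550 = 5.550 mol.
Q = n(e⁻)·F = 5.550 × 96485 = 535500 C.
t = Q/I = 535500 / 0.5210 A = 1028000 s.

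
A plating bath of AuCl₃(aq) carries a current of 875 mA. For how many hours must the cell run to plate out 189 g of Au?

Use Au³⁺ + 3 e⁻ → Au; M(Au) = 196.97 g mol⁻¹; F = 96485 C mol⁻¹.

n(Au) = m/M = 189 / 196.97 = 0.9595 mol.
Each Au atom requires 3 electrons, so n(e⁻) = 3 × 0.9595 = 2.879 mol.
Q = n(e⁻)·F = 2.879 × 96485 = 277700 C.
t = Q/I = 277700 / 0.8750 A = 317400 s = 88.2 h.

88.2 h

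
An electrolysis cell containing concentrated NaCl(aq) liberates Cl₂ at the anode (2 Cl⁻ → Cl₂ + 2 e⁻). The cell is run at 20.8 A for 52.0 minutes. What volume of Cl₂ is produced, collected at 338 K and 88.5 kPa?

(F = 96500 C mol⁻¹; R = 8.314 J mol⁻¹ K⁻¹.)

Q = I·t = 20.80 A × 3120.0 s = 64900 C.
n(e⁻) = Q/F = 64900 / 96500 = 0.6725 mol.
2 electrons are transferred per Cl₂ molecule, so n(Cl₂) = 0.6725 / 2 = 0.3362 mol.
V = nRT/P = (0.3362 × 8.314 × 338) / (88.5 × 10³ Pa) = 0.0107 m³ = 10.7 L.

10.7 L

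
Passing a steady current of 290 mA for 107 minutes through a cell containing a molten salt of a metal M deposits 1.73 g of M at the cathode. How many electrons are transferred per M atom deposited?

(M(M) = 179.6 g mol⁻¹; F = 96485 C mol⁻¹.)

Q = I·t = 0.2900 A × 6420.0 s = 1862 C, so n(e⁻) = 1862/96485 = 0.01930 mol.
n(M) deposited = 1.73 / 179.6 = 0.009633 mol.
Electrons per atom = n(e⁻)/n(M) = 0.01930 / 0.009633 = 2.00 ≈ 2, so the ion is M²⁺.

2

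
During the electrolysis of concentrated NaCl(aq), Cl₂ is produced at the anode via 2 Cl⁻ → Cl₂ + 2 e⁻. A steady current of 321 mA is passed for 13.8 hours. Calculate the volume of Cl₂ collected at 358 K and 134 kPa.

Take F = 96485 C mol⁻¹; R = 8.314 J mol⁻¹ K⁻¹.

1.84 L

Q = I·t = 0.3210 A × 49680 s = 15950 C.
n(e⁻) = Q/F = 15950 / 96485 = 0.1653 mol.
2 electrons are transferred per Cl₂ molecule, so n(Cl₂) = 0.1653 / 2 = 0.08264 mol.
V = nRT/P = (0.08264 × 8.314 × 358) / (134 × 10³ Pa) = 0.00184 m³ = 1.84 L.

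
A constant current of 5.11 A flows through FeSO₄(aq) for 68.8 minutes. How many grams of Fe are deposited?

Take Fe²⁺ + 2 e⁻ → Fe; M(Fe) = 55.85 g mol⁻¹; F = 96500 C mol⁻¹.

6.10 g

Q = I·t = 5.110 A × 4128.0 s = 21090 C.
n(e⁻) = Q/F = 21090 / 96500 = 0.2186 mol.
Fe²⁺ + 2 e⁻ → Fe, so n(Fe) = n(e⁻)/2 = 0.1093 mol.
m = n·M = 0.1093 × 55.85 = 6.10 g.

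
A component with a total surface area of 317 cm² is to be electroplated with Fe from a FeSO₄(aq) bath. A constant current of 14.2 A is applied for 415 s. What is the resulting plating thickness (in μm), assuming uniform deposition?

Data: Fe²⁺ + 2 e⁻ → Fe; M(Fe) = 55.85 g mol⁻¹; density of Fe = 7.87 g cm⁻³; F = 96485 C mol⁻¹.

6.84 μm

Q = I·t = 14.20 × 415.00 = 5893 C; n(e⁻) = 0.06108 mol.
n(Fe) = n(e⁻)/2 = 0.03054 mol, so m = 0.03054 × 55.85 = 1.706 g.
Volume = m/ρ = 1.706 / 7.87 = 0.2167 cm³.
Thickness = V/A = 0.2167 / 317 = 6.84 × 10⁻⁴ cm = 6.84 μm.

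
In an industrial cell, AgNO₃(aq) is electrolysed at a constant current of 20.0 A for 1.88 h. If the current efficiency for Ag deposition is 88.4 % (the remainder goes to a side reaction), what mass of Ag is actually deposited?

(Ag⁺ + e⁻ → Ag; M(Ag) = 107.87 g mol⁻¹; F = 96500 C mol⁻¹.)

134 g

Q = I·t = 20.00 × 6768.0 = 135400 C.
n(e⁻) = 135400/96500 = 1.403 mol; theoretically n(Ag) = 1.403/1 = 1.403 mol, m_theo = 151.3 g.
At 88.4 % efficiency, m_actual = 0.884 × 151.3 = 134 g.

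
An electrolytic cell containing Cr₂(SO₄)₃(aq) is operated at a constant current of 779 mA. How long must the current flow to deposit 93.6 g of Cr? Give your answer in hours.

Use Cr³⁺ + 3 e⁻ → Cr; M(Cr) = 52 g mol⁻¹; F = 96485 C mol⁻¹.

n(Cr) = m/M = 93.6 / 52 = 1.800 mol.
Each Cr atom requires 3 electrons, so n(e⁻) = 3 × 1.800 = 5.400 mol.
Q = n(e⁻)·F = 5.400 × 96485 = 521000 C.
t = Q/I = 521000 / 0.7790 A = 668800 s = 186 h.

186 h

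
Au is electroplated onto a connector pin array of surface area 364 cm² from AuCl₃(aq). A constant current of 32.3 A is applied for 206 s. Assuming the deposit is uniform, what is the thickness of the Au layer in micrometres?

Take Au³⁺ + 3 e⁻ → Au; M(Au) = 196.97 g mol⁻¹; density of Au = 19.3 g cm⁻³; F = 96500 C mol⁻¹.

6.44 μm

Q = I·t = 32.30 × 206.00 = 6654 C; n(e⁻) = 0.06895 mol.
n(Au) = n(e⁻)/3 = 0.02298 mol, so m = 0.02298 × 196.97 = 4.527 g.
Volume = m/ρ = 4.527 / 19.3 = 0.2346 cm³.
Thickness = V/A = 0.2346 / 364 = 6.44 × 10⁻⁴ cm = 6.44 μm.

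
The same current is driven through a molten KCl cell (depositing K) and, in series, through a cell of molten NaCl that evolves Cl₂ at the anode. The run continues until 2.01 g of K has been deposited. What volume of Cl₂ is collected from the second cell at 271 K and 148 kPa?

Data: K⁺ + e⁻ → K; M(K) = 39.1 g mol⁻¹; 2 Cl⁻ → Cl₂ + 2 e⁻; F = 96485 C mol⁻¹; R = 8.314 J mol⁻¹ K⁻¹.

n(K) = 2.01 / 39.1 = 0.05141 mol, so n(e⁻) = 1 × 0.05141 = 0.05141 mol.
The cells are in series, so the same 0.05141 mol of electrons passes through the second cell.
2 Cl⁻ → Cl₂ + 2 e⁻ — 2 mol e⁻ per mol Cl₂, so n(Cl₂) = 0.05141/2 = 0.02570 mol.
V = nRT/P = (0.02570 × 8.314 × 271) / (148 × 10³) = 3.91 × 10⁻⁴ m³ = 0.391 L.

0.391 L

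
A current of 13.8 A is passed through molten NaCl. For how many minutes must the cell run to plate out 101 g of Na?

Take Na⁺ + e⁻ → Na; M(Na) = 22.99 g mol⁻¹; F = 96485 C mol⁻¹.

n(Na) = m/M = 101 / 22.99 = 4.393 mol.
Each Na atom requires 1 electron, so n(e⁻) = 1 × 4.393 = 4.393 mol.
Q = n(e⁻)·F = 4.393 × 96485 = 423900 C.
t = Q/I = 423900 / 13.80 A = 30720 s = 512 min.

512 min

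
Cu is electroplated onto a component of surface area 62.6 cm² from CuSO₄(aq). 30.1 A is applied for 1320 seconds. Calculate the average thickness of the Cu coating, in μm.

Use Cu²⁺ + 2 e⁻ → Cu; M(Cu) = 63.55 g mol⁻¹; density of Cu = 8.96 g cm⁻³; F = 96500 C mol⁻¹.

233 μm

Q = I·t = 30.10 × 1320.0 = 39730 C; n(e⁻) = 0.4117 mol.
n(Cu) = n(e⁻)/2 = 0.2059 mol, so m = 0.2059 × 63.55 = 13.08 g.
Volume = m/ρ = 13.08 / 8.96 = 1.460 cm³.
Thickness = V/A = 1.460 / 62.6 = 0.0233 cm = 233 μm.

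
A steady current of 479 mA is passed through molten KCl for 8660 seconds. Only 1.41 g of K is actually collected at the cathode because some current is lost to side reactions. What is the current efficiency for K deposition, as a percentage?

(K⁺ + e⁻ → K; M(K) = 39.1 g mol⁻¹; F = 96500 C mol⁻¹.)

83.9 %

Q = I·t = 0.4790 × 8660.0 = 4148 C; n(e⁻) = 4148/96500 = 0.04299 mol.
Theoretical n(K) = n(e⁻)/1 = 0.04299 mol, i.e. m_theo = 0.04299 × 39.1 = 1.681 g.
Efficiency = m_actual / m_theo = 1.41 / 1.681 = 83.9 %.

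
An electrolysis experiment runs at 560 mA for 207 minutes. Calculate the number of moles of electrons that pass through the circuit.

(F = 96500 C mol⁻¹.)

0.0721 mol

Q = I·t = 0.5600 A × 12420 s = 6955 C.
n(e⁻) = Q/F = 6955 / 96500 = 0.0721 mol.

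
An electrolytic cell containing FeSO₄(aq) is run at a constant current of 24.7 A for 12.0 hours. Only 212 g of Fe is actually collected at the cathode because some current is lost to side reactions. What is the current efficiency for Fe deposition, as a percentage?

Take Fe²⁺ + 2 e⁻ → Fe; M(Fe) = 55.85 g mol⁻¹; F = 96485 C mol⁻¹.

68.6 %

Q = I·t = 24.70 × 43200 = 1067000 C; n(e⁻) = 1067000/96485 = 11.06 mol.
Theoretical n(Fe) = n(e⁻)/2 = 5.530 mol, i.e. m_theo = 5.530 × 55.85 = 308.8 g.
Efficiency = m_actual / m_theo = 212 / 308.8 = 68.6 %.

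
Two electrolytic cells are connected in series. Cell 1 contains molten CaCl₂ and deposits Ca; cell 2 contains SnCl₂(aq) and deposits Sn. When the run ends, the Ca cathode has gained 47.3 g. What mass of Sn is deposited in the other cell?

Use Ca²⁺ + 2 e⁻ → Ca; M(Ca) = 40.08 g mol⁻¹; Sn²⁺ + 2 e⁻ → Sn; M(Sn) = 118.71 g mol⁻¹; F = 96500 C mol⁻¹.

n(Ca) = 47.3 / 40.08 = 1.180 mol.
Since Ca²⁺ + 2 e⁻ → Ca, n(e⁻) passed = 2 × 1.180 = 2.360 mol.
Cells in series carry the same charge, so the same 2.360 mol of electrons passes through cell 2.
Sn²⁺ + 2 e⁻ → Sn, so n(Sn) = 2.360 / 2 = 1.180 mol.
m(Sn) = 1.180 × 118.71 = 140 g.

140 g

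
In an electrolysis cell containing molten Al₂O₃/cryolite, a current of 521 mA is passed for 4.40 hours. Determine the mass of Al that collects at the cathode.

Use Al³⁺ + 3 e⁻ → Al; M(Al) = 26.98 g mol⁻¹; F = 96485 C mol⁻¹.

Q = I·t = 0.5210 A × 15840 s = 8253 C.
n(e⁻) = Q/F = 8253 / 96485 = 0.08553 mol.
Al³⁺ + 3 e⁻ → Al, so n(Al) = n(e⁻)/3 = 0.02851 mol.
m = n·M = 0.02851 × 26.98 = 0.769 g.

0.769 g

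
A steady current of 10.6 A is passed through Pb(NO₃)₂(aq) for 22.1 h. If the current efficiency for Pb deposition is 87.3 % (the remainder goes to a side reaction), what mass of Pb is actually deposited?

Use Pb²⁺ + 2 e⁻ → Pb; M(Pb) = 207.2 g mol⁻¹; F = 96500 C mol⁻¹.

790 g

Q = I·t = 10.60 × 79560 = 843300 C.
n(e⁻) = 843300/96500 = 8.739 mol; theoretically n(Pb) = 8.739/2 = 4.370 mol, m_theo = 905.4 g.
At 87.3 % efficiency, m_actual = 0.873 × 905.4 = 790 g.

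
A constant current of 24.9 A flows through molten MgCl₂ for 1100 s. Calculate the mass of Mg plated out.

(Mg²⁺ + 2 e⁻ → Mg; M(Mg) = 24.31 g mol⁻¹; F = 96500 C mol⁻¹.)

3.45 g

Q = I·t = 24.90 A × 1100.0 s = 27390 C.
n(e⁻) = Q/F = 27390 / 96500 = 0.2838 mol.
Mg²⁺ + 2 e⁻ → Mg, so n(Mg) = n(e⁻)/2 = 0.1419 mol.
m = n·M = 0.1419 × 24.31 = 3.45 g.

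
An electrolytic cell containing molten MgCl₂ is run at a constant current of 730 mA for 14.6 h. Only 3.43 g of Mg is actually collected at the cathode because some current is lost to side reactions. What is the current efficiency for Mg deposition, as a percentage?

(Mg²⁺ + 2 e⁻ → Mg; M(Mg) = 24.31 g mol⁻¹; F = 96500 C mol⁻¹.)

Q = I·t = 0.7300 × 52560 = 38370 C; n(e⁻) = 38370/96500 = 0.3976 mol.
Theoretical n(Mg) = n(e⁻)/2 = 0.1988 mol, i.e. m_theo = 0.1988 × 24.31 = 4.833 g.
Efficiency = m_actual / m_theo = 3.43 / 4.833 = 71.0 %.

71.0 %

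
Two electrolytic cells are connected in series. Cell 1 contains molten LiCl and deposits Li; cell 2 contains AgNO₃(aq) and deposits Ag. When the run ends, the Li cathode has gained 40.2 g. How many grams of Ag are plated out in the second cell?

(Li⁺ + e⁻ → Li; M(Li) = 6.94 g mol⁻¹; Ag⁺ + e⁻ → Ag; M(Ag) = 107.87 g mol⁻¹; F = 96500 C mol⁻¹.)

n(Li) = 40.2 / 6.94 = 5.793 mol.
Since Li⁺ + e⁻ → Li, n(e⁻) passed = 1 × 5.793 = 5.793 mol.
Cells in series carry the same charge, so the same 5.793 mol of electrons passes through cell 2.
Ag⁺ + e⁻ → Ag, so n(Ag) = 5.793 / 1 = 5.793 mol.
m(Ag) = 5.793 × 107.87 = 625 g.

625 g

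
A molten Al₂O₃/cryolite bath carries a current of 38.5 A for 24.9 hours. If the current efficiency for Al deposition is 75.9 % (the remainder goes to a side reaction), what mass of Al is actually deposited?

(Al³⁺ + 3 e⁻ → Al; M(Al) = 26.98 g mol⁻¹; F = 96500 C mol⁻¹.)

244 g

Q = I·t = 38.50 × 89640 = 3451000 C.
n(e⁻) = 3451000/96500 = 35.76 mol; theoretically n(Al) = 35.76/3 = 11.92 mol, m_theo = 321.6 g.
At 75.9 % efficiency, m_actual = 0.759 × 321.6 = 244 g.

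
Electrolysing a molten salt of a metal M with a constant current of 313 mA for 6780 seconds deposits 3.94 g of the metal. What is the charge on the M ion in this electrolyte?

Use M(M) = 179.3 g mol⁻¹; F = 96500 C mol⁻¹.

+1

Q = I·t = 0.3130 A × 6780.0 s = 2122 C, so n(e⁻) = 2122/96500 = 0.02199 mol.
n(M) deposited = 3.94 / 179.3 = 0.02197 mol.
Electrons per atom = n(e⁻)/n(M) = 0.02199 / 0.02197 = 1.00 ≈ 1, so the ion is M⁺.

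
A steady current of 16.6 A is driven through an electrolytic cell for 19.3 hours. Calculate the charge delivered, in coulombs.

1.15 × 10⁶ C

Q = I·t = 16.60 A × 69480 s = 1.15 × 10⁶ C.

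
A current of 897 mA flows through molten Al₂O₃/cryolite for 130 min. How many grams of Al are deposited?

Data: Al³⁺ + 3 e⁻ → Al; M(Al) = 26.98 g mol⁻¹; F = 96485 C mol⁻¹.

Q = I·t = 0.8970 A × 7800.0 s = 6997 C.
n(e⁻) = Q/F = 6997 / 96485 = 0.07251 mol.
Al³⁺ + 3 e⁻ → Al, so n(Al) = n(e⁻)/3 = 0.02417 mol.
m = n·M = 0.02417 × 26.98 = 0.652 g.

0.652 g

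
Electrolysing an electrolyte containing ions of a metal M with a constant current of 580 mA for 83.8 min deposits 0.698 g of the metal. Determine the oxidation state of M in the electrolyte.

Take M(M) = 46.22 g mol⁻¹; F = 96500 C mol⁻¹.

Q = I·t = 0.5800 A × 5028.0 s = 2916 C, so n(e⁻) = 2916/96500 = 0.03022 mol.
n(M) deposited = 0.698 / 46.22 = 0.01510 mol.
Electrons per atom = n(e⁻)/n(M) = 0.03022 / 0.01510 = 2.00 ≈ 2, so the ion is M²⁺.

+2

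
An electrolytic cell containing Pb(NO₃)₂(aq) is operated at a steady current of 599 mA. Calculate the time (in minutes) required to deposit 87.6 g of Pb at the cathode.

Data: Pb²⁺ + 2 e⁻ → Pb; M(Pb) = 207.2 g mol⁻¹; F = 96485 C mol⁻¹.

2270 min

n(Pb) = m/M = 87.6 / 207.2 = 0.4228 mol.
Each Pb atom requires 2 electrons, so n(e⁻) = 2 × 0.4228 = 0.8456 mol.
Q = n(e⁻)·F = 0.8456 × 96485 = 81580 C.
t = Q/I = 81580 / 0.5990 A = 136200 s = 2270 min.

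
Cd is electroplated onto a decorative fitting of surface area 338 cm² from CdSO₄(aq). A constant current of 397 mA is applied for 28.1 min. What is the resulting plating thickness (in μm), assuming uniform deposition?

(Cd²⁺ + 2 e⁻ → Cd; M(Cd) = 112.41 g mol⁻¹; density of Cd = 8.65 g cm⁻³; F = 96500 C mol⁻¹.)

1.33 μm

Q = I·t = 0.3970 × 1686.0 = 669.3 C; n(e⁻) = 0.006936 mol.
n(Cd) = n(e⁻)/2 = 0.003468 mol, so m = 0.003468 × 112.41 = 0.3898 g.
Volume = m/ρ = 0.3898 / 8.65 = 0.04507 cm³.
Thickness = V/A = 0.04507 / 338 = 1.33 × 10⁻⁴ cm = 1.33 μm.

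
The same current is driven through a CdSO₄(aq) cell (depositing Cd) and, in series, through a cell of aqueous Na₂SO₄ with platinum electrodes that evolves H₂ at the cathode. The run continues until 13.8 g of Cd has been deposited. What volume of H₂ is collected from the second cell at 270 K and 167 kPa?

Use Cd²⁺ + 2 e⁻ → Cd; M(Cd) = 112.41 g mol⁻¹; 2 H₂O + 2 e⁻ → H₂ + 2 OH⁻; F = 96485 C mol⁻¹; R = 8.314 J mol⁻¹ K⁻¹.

1.65 L

n(Cd) = 13.8 / 112.41 = 0.1228 mol, so n(e⁻) = 2 × 0.1228 = 0.2455 mol.
The cells are in series, so the same 0.2455 mol of electrons passes through the second cell.
2 H₂O + 2 e⁻ → H₂ + 2 OH⁻ — 2 mol e⁻ per mol H₂, so n(H₂) = 0.2455/2 = 0.1228 mol.
V = nRT/P = (0.1228 × 8.314 × 270) / (167 × 10³) = 0.00165 m³ = 1.65 L.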